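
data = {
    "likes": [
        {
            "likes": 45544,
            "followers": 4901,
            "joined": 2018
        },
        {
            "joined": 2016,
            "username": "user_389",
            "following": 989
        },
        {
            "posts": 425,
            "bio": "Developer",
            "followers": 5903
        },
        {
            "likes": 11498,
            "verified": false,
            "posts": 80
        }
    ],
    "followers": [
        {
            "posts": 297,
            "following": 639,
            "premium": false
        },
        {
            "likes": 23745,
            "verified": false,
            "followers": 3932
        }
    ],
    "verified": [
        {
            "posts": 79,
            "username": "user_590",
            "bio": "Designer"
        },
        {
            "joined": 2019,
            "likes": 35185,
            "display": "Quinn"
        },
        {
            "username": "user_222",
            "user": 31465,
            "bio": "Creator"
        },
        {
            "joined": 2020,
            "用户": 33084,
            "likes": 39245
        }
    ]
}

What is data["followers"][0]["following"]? 639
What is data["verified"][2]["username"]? "user_222"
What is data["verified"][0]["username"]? "user_590"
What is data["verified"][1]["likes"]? 35185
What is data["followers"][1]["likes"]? 23745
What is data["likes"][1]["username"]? "user_389"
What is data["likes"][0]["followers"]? 4901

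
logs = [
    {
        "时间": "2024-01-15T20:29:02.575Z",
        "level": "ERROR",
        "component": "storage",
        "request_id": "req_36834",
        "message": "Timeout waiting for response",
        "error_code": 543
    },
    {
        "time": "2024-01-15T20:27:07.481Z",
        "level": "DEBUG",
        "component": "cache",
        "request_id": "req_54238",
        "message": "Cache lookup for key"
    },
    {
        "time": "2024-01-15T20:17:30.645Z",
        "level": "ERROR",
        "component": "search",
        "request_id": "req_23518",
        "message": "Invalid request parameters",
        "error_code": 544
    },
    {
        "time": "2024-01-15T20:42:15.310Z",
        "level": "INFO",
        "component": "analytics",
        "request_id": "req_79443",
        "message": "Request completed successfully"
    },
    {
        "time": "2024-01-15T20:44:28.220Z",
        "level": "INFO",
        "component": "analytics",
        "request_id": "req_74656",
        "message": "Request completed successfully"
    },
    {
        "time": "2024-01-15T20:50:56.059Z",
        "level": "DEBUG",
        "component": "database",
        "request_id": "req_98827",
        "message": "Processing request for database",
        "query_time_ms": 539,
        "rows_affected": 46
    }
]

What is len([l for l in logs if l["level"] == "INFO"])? 2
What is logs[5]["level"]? "DEBUG"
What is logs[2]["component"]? "search"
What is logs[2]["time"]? "2024-01-15T20:17:30.645Z"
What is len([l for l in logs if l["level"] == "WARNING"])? 0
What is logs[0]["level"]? "ERROR"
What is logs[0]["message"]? "Timeout waiting for response"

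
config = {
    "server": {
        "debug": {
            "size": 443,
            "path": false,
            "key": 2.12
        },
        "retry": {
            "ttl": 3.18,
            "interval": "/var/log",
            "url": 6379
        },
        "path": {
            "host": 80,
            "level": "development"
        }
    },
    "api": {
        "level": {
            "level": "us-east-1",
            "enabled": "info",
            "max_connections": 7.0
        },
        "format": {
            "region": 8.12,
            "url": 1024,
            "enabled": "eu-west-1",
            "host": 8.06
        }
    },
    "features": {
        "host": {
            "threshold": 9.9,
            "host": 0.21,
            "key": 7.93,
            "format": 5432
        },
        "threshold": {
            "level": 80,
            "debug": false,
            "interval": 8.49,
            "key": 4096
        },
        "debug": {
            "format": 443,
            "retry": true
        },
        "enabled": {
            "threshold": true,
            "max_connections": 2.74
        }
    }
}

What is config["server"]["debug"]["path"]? False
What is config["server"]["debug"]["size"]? 443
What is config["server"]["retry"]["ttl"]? 3.18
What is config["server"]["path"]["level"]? "development"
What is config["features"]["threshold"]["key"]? 4096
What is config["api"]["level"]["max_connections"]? 7.0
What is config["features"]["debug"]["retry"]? True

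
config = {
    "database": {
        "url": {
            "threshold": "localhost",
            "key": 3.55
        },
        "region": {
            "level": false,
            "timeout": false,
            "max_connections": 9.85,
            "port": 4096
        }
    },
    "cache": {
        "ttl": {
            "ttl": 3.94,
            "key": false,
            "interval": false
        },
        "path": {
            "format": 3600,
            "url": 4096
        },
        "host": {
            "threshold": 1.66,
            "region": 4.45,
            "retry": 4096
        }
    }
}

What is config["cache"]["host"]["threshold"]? 1.66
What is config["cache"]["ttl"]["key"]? False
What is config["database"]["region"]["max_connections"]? 9.85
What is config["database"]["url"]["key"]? 3.55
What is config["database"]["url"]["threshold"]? "localhost"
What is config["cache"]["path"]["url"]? 4096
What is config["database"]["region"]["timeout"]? False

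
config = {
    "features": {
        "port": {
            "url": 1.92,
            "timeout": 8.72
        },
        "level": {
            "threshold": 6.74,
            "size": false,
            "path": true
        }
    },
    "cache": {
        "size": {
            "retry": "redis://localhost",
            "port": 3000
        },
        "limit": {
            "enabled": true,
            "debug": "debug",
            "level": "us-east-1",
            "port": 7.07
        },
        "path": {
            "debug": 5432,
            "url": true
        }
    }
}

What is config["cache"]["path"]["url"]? True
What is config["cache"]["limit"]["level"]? "us-east-1"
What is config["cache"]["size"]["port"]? 3000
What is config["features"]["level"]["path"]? True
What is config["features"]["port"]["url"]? 1.92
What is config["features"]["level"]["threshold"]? 6.74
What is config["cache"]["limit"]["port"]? 7.07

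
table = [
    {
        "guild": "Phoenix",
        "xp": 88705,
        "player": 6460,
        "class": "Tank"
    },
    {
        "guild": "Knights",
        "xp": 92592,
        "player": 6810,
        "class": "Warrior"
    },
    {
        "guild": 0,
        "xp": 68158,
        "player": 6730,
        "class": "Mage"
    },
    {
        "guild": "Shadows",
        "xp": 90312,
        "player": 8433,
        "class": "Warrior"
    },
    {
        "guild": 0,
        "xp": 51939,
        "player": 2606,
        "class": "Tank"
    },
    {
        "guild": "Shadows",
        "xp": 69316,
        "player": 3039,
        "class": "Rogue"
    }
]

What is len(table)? 6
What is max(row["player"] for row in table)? 8433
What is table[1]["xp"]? 92592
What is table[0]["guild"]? "Phoenix"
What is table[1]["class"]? "Warrior"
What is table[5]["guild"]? "Shadows"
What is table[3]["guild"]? "Shadows"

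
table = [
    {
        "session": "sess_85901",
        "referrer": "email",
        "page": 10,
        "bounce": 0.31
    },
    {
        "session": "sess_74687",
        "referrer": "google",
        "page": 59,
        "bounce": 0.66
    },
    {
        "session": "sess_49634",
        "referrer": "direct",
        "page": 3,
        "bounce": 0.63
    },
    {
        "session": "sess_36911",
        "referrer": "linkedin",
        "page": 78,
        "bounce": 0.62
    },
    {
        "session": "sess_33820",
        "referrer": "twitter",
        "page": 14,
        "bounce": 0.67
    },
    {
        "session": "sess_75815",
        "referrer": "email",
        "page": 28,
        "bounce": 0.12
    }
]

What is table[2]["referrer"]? "direct"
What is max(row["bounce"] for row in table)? 0.67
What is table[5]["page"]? 28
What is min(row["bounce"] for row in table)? 0.12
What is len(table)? 6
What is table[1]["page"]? 59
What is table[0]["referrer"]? "email"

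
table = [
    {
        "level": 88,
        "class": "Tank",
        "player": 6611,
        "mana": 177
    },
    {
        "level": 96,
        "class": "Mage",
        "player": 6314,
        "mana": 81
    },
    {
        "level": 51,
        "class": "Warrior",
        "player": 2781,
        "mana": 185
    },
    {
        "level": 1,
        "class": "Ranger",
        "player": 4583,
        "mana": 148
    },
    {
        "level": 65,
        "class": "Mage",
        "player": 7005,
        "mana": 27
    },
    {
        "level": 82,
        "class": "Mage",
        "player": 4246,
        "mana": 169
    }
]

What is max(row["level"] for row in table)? 96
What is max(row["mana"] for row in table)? 185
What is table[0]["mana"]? 177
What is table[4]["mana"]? 27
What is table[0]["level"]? 88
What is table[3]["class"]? "Ranger"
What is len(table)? 6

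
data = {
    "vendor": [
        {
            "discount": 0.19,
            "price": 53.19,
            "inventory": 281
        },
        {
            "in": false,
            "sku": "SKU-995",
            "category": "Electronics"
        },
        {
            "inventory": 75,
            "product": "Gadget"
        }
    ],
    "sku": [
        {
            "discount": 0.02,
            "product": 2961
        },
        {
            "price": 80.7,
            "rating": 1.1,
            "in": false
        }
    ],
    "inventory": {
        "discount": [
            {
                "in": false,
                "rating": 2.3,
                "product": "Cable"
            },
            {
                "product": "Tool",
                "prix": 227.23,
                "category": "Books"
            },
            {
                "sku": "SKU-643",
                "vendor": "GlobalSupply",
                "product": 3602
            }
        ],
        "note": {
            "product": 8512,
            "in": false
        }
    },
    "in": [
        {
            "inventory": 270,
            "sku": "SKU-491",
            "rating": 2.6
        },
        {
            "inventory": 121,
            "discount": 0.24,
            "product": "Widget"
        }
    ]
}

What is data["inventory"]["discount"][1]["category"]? "Books"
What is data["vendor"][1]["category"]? "Electronics"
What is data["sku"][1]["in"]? False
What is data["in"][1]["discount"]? 0.24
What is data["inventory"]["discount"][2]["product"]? 3602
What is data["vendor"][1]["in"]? False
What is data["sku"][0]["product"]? 2961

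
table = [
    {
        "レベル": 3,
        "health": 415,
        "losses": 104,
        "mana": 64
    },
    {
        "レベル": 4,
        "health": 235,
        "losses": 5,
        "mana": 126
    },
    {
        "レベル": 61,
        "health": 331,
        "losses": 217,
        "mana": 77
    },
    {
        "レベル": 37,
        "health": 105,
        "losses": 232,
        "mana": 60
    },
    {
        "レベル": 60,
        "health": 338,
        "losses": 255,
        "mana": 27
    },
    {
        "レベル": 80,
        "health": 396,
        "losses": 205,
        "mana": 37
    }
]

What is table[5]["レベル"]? 80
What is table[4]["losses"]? 255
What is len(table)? 6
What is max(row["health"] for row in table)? 415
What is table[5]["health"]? 396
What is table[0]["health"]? 415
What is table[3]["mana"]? 60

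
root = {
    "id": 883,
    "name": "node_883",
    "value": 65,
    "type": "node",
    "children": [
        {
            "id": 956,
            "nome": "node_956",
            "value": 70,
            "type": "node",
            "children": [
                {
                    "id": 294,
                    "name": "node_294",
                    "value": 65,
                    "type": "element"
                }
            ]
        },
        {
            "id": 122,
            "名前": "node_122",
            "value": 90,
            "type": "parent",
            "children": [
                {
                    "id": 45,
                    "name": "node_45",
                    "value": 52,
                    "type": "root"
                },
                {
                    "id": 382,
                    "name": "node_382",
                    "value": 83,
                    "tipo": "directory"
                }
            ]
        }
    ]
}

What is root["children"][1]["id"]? 122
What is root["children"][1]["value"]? 90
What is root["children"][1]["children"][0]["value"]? 52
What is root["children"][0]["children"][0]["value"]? 65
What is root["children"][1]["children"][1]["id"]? 382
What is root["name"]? "node_883"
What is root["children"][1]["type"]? "parent"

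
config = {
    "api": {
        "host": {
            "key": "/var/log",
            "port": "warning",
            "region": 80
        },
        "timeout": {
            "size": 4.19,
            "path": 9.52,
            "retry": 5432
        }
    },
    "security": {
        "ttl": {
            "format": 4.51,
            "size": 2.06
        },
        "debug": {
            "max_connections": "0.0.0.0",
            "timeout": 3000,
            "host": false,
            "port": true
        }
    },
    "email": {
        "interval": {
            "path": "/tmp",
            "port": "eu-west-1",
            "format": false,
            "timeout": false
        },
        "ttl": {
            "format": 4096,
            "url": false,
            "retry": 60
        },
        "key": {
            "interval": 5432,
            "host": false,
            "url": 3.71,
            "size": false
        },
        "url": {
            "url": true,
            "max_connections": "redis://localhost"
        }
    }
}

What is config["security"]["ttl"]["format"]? 4.51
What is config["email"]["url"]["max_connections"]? "redis://localhost"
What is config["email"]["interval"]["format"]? False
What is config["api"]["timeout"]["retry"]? 5432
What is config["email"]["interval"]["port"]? "eu-west-1"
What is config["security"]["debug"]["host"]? False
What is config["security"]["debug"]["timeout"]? 3000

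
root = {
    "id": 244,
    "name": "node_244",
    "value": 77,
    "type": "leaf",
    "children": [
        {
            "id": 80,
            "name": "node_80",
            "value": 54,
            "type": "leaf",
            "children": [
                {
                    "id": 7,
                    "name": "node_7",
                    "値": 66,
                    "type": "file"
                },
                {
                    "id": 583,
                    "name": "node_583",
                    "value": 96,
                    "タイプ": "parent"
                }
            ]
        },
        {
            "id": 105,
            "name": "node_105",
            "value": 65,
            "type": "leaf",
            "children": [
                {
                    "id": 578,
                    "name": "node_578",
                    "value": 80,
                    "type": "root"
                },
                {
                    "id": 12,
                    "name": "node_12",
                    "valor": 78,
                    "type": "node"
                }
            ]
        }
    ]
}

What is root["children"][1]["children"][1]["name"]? "node_12"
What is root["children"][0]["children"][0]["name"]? "node_7"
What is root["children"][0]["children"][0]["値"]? 66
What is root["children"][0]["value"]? 54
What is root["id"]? 244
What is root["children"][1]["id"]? 105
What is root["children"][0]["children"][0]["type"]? "file"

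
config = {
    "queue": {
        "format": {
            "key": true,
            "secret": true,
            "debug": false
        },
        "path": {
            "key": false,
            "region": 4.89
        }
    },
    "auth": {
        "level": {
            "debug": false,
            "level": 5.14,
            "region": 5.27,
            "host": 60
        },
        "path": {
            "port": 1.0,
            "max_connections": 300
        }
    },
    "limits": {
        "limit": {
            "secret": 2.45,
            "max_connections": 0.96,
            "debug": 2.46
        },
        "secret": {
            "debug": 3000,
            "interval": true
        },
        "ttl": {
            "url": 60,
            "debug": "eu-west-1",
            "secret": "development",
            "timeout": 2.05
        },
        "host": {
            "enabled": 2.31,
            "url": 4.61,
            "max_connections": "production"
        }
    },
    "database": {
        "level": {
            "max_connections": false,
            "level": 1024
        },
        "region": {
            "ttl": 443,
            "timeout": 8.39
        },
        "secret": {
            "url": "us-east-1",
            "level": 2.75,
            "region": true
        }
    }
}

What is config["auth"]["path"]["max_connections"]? 300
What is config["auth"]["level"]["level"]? 5.14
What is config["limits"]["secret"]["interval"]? True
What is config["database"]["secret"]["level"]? 2.75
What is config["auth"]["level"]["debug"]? False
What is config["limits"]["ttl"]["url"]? 60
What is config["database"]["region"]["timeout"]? 8.39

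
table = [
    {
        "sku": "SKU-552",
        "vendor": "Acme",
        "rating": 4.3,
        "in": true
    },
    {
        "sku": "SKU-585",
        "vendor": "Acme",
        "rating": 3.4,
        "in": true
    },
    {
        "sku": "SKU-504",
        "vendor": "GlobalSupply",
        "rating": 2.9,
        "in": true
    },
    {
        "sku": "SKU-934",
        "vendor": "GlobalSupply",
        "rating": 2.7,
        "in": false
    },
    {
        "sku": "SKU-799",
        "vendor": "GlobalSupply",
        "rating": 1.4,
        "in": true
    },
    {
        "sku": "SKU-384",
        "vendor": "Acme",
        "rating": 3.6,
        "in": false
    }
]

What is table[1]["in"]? True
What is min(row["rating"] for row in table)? 1.4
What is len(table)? 6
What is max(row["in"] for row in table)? True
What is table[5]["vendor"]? "Acme"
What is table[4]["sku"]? "SKU-799"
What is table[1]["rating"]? 3.4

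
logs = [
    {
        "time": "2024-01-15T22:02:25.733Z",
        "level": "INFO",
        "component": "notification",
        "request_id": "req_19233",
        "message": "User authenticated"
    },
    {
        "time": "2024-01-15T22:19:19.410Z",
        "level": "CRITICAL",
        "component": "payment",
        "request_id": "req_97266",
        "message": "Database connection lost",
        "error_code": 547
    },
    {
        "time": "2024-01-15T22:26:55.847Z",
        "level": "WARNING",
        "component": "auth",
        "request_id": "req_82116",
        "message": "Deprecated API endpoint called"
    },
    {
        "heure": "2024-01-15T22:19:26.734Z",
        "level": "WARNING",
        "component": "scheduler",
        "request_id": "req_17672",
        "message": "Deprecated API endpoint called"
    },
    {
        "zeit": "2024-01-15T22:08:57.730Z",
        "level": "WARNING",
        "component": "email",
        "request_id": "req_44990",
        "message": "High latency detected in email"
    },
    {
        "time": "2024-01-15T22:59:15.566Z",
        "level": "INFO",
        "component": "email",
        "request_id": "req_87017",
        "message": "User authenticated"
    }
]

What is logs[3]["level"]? "WARNING"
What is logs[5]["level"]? "INFO"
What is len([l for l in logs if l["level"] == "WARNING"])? 3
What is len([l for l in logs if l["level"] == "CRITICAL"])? 1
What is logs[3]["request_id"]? "req_17672"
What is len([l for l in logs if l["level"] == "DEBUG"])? 0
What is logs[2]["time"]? "2024-01-15T22:26:55.847Z"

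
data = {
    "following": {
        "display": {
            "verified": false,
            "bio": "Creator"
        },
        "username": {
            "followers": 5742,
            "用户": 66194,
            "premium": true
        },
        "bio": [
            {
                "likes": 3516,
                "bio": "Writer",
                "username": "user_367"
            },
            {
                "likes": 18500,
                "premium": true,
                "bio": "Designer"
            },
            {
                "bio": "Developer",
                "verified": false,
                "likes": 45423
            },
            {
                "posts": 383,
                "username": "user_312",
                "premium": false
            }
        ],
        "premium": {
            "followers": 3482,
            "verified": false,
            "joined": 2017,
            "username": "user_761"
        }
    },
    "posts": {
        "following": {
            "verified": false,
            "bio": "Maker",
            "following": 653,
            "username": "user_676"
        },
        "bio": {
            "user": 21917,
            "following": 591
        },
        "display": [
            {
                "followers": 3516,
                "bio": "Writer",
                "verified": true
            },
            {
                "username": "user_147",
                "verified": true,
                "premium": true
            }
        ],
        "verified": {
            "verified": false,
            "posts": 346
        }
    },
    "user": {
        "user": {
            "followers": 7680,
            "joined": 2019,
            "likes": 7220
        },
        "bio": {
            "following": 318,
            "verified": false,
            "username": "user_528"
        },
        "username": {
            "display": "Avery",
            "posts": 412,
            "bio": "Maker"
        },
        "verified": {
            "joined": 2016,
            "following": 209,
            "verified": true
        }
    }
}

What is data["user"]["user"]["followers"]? 7680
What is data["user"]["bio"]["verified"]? False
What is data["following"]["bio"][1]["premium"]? True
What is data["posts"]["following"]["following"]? 653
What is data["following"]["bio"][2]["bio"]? "Developer"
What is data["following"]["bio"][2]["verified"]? False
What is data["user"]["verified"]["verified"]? True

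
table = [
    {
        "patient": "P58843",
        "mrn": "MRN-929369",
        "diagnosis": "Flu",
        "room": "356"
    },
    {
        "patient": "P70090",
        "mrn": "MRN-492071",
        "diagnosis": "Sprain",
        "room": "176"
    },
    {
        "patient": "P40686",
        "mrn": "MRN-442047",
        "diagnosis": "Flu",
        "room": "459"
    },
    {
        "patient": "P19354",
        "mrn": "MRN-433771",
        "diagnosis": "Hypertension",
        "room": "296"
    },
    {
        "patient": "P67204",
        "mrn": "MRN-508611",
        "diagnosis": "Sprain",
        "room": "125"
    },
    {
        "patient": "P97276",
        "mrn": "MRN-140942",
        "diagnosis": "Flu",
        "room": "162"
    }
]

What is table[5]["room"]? "162"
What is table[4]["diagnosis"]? "Sprain"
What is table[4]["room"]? "125"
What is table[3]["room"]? "296"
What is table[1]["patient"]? "P70090"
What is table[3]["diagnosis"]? "Hypertension"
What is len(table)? 6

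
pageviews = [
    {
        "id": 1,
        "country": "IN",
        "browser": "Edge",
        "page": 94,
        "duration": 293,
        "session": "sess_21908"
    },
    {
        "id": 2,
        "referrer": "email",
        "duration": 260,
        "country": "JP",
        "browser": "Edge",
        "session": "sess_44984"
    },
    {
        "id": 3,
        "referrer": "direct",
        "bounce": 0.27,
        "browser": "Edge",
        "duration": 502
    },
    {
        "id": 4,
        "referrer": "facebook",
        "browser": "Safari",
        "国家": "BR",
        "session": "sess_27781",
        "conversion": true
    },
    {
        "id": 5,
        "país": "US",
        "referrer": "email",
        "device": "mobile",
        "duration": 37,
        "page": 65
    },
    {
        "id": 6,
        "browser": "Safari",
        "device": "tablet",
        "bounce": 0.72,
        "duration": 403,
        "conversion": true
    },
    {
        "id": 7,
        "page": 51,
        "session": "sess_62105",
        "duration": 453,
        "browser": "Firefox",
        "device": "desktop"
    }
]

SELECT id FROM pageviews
[1, 2, 3, 4, 5, 6, 7]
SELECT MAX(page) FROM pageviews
94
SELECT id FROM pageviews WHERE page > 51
[1, 5]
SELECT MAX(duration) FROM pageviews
502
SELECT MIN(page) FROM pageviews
51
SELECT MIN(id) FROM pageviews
1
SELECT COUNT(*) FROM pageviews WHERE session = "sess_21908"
1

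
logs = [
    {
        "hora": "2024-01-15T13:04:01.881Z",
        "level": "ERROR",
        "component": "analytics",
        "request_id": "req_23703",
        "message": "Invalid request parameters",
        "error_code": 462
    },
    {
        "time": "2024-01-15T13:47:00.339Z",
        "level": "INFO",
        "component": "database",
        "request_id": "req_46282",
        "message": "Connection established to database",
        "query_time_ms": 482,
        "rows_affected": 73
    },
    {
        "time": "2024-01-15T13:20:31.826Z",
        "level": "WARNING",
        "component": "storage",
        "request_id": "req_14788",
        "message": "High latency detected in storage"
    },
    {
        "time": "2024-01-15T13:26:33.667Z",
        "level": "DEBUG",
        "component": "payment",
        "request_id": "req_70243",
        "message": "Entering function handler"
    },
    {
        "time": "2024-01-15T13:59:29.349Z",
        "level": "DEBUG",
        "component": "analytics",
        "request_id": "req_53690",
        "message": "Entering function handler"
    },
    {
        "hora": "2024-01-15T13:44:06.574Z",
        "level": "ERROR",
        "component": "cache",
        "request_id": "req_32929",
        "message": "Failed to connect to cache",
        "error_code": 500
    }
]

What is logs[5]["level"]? "ERROR"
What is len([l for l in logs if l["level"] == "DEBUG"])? 2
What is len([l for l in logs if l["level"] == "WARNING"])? 1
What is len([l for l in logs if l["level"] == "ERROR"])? 2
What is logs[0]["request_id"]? "req_23703"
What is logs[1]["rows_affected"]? 73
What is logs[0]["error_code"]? 462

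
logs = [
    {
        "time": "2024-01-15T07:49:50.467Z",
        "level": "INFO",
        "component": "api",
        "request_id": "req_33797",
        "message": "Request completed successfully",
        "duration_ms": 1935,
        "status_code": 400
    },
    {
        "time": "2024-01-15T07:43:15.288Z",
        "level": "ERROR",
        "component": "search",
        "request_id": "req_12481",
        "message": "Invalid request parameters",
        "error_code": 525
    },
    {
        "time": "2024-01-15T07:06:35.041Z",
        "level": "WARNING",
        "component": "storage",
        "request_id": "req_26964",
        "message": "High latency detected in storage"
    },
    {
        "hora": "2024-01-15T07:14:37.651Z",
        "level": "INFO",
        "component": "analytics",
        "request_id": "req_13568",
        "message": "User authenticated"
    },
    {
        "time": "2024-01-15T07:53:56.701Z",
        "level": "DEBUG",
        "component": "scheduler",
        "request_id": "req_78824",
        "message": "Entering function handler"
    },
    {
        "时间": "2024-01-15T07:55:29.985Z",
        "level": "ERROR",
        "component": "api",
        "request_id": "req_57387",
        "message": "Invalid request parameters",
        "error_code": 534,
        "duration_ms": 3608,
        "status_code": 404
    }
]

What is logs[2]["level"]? "WARNING"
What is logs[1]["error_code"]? 525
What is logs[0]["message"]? "Request completed successfully"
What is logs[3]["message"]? "User authenticated"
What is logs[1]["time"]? "2024-01-15T07:43:15.288Z"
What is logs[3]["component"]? "analytics"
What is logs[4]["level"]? "DEBUG"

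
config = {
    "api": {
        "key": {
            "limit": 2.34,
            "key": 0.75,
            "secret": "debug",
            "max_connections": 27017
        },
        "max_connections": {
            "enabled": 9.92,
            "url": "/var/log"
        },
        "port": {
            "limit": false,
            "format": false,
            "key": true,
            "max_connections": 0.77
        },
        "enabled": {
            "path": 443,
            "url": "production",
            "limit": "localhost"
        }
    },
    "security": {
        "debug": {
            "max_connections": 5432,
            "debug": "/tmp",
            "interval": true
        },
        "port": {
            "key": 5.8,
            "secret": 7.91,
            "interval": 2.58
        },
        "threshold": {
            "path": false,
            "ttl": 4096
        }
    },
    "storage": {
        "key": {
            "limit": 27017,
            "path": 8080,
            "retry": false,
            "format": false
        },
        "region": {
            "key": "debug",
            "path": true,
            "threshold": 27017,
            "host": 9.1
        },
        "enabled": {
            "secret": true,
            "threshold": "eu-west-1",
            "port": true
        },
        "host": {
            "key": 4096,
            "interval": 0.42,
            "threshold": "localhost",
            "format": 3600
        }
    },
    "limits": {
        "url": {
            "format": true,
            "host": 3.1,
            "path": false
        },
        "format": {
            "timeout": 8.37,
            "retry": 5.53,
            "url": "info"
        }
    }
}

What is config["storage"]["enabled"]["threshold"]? "eu-west-1"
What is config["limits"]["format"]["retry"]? 5.53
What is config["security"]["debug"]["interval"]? True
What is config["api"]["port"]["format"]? False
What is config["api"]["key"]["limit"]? 2.34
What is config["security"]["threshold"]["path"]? False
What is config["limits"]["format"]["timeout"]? 8.37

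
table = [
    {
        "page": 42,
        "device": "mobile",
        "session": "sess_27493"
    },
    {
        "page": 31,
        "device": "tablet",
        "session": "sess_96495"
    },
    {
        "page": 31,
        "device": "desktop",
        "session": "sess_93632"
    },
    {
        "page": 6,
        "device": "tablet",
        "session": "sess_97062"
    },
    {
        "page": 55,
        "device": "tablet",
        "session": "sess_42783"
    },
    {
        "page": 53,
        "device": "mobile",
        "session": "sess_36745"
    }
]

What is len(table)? 6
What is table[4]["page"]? 55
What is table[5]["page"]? 53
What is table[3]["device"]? "tablet"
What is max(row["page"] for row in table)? 55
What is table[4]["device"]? "tablet"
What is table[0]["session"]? "sess_27493"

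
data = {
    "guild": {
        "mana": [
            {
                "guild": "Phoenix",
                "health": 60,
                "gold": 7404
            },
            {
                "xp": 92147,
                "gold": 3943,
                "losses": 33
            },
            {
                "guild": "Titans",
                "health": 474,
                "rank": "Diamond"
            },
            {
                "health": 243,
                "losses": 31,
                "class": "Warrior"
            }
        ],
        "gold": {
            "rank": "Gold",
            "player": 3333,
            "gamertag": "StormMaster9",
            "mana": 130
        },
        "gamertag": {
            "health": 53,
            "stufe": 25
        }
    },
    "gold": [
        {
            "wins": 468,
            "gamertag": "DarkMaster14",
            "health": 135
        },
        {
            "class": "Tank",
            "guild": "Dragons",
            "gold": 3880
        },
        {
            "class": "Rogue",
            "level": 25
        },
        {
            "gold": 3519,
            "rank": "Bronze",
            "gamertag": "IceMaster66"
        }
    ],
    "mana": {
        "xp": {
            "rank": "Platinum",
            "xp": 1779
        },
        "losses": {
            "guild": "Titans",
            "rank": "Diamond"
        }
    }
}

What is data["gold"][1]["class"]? "Tank"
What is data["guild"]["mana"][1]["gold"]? 3943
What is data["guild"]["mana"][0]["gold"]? 7404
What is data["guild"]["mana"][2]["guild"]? "Titans"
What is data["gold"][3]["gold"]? 3519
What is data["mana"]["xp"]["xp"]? 1779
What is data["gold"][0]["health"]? 135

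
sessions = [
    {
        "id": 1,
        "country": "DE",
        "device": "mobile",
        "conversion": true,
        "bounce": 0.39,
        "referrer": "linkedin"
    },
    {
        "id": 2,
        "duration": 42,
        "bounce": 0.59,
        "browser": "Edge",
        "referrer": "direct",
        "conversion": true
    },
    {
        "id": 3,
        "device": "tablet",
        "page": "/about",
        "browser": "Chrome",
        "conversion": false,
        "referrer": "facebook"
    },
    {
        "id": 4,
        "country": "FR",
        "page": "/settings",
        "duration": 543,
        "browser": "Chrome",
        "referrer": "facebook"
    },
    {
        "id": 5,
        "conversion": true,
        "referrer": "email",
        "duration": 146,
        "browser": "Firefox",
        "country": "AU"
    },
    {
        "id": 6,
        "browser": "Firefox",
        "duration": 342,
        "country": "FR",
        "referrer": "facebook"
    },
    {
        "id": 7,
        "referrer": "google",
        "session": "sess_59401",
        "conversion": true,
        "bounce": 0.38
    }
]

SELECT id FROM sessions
[1, 2, 3, 4, 5, 6, 7]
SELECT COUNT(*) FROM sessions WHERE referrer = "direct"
1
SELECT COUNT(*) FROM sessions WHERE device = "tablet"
1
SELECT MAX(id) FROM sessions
7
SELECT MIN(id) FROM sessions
1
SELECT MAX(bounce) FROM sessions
0.59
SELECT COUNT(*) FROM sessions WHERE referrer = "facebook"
3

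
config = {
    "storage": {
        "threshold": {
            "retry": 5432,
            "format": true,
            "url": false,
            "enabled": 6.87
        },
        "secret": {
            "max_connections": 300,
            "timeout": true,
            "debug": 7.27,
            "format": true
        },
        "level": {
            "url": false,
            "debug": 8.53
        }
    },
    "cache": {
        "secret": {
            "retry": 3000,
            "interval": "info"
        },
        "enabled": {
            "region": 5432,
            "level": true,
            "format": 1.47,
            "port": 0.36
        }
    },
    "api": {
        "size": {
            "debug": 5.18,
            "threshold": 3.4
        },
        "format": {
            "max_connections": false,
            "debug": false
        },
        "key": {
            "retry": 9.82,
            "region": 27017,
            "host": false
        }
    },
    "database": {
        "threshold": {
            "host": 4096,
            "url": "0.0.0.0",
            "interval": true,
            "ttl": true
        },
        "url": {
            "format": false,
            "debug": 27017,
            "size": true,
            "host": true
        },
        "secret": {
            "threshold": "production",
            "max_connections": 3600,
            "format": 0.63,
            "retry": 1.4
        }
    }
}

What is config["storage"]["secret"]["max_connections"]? 300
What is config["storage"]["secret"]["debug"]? 7.27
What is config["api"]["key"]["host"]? False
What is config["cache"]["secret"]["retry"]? 3000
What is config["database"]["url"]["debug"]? 27017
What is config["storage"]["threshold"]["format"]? True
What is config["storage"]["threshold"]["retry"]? 5432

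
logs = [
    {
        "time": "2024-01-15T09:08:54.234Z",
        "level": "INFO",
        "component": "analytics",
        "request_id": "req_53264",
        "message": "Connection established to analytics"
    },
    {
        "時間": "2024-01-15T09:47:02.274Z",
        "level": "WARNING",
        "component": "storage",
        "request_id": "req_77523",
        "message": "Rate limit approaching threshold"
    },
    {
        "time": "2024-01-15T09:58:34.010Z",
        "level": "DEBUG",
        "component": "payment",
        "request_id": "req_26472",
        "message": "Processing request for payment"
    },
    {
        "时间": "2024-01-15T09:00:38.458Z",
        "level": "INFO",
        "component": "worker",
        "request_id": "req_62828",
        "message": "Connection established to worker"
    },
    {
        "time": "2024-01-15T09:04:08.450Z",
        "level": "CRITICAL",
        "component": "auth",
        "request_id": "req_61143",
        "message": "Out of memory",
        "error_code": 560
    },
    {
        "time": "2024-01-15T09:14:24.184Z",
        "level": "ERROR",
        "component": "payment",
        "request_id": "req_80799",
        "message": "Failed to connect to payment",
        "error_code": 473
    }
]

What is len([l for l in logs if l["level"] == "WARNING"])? 1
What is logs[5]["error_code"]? 473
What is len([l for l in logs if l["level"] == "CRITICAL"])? 1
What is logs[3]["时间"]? "2024-01-15T09:00:38.458Z"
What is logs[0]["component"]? "analytics"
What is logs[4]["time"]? "2024-01-15T09:04:08.450Z"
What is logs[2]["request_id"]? "req_26472"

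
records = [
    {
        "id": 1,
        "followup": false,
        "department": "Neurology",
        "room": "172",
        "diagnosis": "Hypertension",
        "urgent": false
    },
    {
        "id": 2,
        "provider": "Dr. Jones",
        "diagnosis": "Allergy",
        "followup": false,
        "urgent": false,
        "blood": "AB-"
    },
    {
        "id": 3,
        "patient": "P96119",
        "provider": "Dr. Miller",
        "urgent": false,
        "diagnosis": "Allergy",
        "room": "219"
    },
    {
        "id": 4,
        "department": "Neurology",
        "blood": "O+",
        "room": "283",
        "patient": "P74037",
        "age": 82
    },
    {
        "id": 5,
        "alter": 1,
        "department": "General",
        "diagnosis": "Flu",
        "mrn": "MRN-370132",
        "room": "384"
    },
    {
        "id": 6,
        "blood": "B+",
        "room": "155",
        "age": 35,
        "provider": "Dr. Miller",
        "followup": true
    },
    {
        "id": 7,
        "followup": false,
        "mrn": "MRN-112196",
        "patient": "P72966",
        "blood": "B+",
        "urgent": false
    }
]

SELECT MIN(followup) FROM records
False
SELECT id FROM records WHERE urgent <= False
[1, 2, 3, 7]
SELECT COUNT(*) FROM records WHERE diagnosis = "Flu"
1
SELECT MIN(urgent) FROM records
False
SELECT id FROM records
[1, 2, 3, 4, 5, 6, 7]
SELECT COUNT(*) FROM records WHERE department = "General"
1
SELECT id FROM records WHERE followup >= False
[1, 2, 6, 7]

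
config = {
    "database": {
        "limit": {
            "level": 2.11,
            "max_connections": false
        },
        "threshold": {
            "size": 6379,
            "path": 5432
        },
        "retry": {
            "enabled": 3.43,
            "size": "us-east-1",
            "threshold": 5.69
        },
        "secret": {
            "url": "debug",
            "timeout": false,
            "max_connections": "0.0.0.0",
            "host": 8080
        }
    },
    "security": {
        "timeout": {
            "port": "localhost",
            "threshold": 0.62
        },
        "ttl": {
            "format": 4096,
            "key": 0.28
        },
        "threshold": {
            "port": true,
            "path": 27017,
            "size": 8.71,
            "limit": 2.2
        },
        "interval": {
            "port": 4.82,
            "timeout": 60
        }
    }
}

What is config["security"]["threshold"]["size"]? 8.71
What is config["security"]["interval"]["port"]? 4.82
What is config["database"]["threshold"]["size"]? 6379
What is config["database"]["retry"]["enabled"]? 3.43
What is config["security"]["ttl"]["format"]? 4096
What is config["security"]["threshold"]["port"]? True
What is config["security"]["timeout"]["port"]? "localhost"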